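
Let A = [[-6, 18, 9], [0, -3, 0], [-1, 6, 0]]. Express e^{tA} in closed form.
e^{tA} = [[(1 - 3*t)*e^{-3*t}, 18*t*e^{-3*t}, 9*t*e^{-3*t}], [0, e^{-3*t}, 0], [-t*e^{-3*t}, 6*t*e^{-3*t}, (3*t + 1)*e^{-3*t}]]

A has Jordan form J = [[-3, 1, 0], [0, -3, 0], [0, 0, -3]] with A = PJP^{-1}, so e^{tA} = P e^{tJ} P^{-1}.

For a Jordan block J_k(λ), e^{tJ_k(λ)} = e^{λt} · (I + tN + t^2 N^2/2! + ... + t^{k-1} N^{k-1}/(k-1)!) where N is the nilpotent superdiagonal part.

Assembling the blocks and conjugating back gives the entries of e^{tA} as shown above.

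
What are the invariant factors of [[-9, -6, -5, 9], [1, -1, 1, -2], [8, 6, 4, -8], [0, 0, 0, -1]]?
The Jordan structure of A has elementary divisors (x + 4), (x + 1)^3. Arranging the block sizes at each eigenvalue in decreasing order and taking row products gives the invariant factors.

Invariant factors (smallest first, each dividing the next): (x + 1)^3(x + 4).

Check: the last factor (x + 1)^3(x + 4) is the minimal polynomial, and the product (x + 1)^3(x + 4) is the characteristic polynomial.

(x + 1)^3(x + 4)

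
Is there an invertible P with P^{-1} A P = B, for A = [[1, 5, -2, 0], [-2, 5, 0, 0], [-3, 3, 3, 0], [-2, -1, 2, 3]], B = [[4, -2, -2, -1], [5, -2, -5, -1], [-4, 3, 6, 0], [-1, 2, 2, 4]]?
Yes.

Two matrices over a field are similar if and only if they have the same invariant factors.

Both A and B have characteristic polynomial (x - 3)^4 and minimal polynomial (x - 3)^3. Computing further, both have invariant factors x - 3, (x - 3)^3. Hence A and B are similar.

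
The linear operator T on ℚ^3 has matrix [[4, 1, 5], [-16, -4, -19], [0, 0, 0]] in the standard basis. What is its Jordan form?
J = [[0, 1, 0], [0, 0, 1], [0, 0, 0]]

The characteristic polynomial is det(xI - A) = x^3, so the eigenvalues are 0 (algebraic multiplicity 3).

For λ = 0: rank(A) = 2, rank(A^2) = 1, rank(A^3) = 0. The eigenspace has dimension 3 - 2 = 1, so there is 1 Jordan block; the rank sequence gives block sizes [3].

Assembling the blocks gives the Jordan form J above.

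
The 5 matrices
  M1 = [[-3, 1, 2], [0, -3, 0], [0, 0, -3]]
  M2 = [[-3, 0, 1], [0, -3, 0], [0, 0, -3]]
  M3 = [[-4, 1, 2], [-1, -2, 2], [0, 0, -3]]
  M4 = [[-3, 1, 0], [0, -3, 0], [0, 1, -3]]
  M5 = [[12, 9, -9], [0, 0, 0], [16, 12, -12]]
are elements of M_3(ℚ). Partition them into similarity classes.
2 classes: {M1, M2, M3, M4}, {M5}

Characteristic polynomials: χ_{M1} = (x + 3)^3, χ_{M2} = (x + 3)^3, χ_{M3} = (x + 3)^3, χ_{M4} = (x + 3)^3, χ_{M5} = x^3.

{M1, M2, M3, M4}: invariant factors x + 3, (x + 3)^2.

{M5}: invariant factors x, x^2.

Matrices are similar if and only if their invariant-factor lists agree; the partition into similarity classes is {M1, M2, M3, M4}, {M5}.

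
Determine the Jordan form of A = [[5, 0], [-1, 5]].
J = [[5, 1], [0, 5]]

The characteristic polynomial is det(xI - A) = (x - 5)^2, so the eigenvalues are 5 (algebraic multiplicity 2).

For λ = 5: rank(A - 5I) = 1, rank((A - 5I)^2) = 0. The eigenspace has dimension 2 - 1 = 1, so there is 1 Jordan block; the rank sequence gives block sizes [2].

Assembling the blocks gives the Jordan form J above.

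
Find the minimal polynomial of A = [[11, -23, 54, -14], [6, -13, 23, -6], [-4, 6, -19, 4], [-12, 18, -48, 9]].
The characteristic polynomial factors as (x + 3)^4. The minimal polynomial is ∏(x - λ)^{k_λ} where k_λ is the size of the largest Jordan block at λ.

For λ = -3: rank(A + 3I) = 2, and the largest Jordan block has size 3 (the smallest k with rank((A + 3I)^k) = rank((A + 3I)^(k+1))).

So m_A(x) = (x + 3)^3.

m_A(x) = (x + 3)^3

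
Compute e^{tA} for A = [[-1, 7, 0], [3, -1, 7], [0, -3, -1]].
e^{tA} = [[(21*t^2 + 2)*e^{-t}/2, 7*t*e^{-t}, 49*t^2*e^{-t}/2], [3*t*e^{-t}, e^{-t}, 7*t*e^{-t}], [-9*t^2*e^{-t}/2, -3*t*e^{-t}, (2 - 21*t^2)*e^{-t}/2]]

A has Jordan form J = [[-1, 1, 0], [0, -1, 1], [0, 0, -1]] with A = PJP^{-1}, so e^{tA} = P e^{tJ} P^{-1}.

For a Jordan block J_k(λ), e^{tJ_k(λ)} = e^{λt} · (I + tN + t^2 N^2/2! + ... + t^{k-1} N^{k-1}/(k-1)!) where N is the nilpotent superdiagonal part.

Assembling the blocks and conjugating back gives the entries of e^{tA} as shown above.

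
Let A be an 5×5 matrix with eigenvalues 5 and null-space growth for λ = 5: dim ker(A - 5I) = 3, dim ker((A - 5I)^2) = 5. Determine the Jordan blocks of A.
λ = 5: successive nullity increments [3, 2] count blocks of size ≥ k; block sizes are [2, 2, 1].

Jordan blocks: (5, 2), (5, 2), (5, 1)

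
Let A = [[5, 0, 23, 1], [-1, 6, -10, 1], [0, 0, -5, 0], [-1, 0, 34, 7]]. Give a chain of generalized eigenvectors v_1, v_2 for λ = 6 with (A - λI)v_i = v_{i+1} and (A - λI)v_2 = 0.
We seek v_1 ∈ ker((A - 6I)^2) \ ker(A - 6I), then set v_{i+1} = (A - 6I) v_i.

One such chain is v_1 = [[-1, 0, 0, 0]]^T, v_2 = [[1, 1, 0, 1]]^T. Check: (A - 6I) v_2 = [[0, 0, 0, 0]]^T = 0.

v_1 = [[-1, 0, 0, 0]]^T, v_2 = [[1, 1, 0, 1]]^T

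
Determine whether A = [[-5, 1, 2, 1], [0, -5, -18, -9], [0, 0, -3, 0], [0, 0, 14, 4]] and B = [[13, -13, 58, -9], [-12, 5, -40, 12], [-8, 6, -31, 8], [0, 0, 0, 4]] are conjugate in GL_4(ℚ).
Yes.

Two matrices over a field are similar if and only if they have the same invariant factors.

Both A and B have characteristic polynomial (x - 4)(x + 3)(x + 5)^2 and minimal polynomial (x - 4)(x + 3)(x + 5)^2. Computing further, both have invariant factors (x - 4)(x + 3)(x + 5)^2. Hence A and B are similar.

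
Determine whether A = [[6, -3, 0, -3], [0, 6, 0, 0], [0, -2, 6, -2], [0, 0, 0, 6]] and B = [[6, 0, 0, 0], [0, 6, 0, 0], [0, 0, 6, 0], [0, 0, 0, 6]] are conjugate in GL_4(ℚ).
Both have characteristic polynomial (x - 6)^4, but the minimal polynomial of A is (x - 6)^2 while the minimal polynomial of B is x - 6. The minimal polynomial is a similarity invariant, so A and B are not similar.

No.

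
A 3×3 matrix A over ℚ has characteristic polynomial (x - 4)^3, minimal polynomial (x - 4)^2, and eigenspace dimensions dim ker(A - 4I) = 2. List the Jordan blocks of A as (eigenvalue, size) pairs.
λ = 4: algebraic multiplicity 3 (exponent in χ_A), largest block size 2 (exponent in m_A), 2 blocks (geometric multiplicity). These force block sizes [2, 1].

Jordan blocks: (4, 2), (4, 1)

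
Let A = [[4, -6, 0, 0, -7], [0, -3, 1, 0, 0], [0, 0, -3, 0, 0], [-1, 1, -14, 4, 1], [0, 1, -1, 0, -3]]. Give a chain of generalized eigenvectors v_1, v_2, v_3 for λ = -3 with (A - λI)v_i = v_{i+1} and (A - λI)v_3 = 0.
v_1 = [[0, 0, 1, 2, 0]]^T, v_2 = [[0, 1, 0, 0, -1]]^T, v_3 = [[1, 0, 0, 0, 1]]^T

We seek v_1 ∈ ker((A + 3I)^3) \ ker((A + 3I)^2), then set v_{i+1} = (A + 3I) v_i.

One such chain is v_1 = [[0, 0, 1, 2, 0]]^T, v_2 = [[0, 1, 0, 0, -1]]^T, v_3 = [[1, 0, 0, 0, 1]]^T. Check: (A + 3I) v_3 = [[0, 0, 0, 0, 0]]^T = 0.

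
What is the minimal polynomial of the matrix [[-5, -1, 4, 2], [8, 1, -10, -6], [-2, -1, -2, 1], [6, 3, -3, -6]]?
m_A(x) = (x + 3)^2

The characteristic polynomial factors as (x + 3)^4. The minimal polynomial is ∏(x - λ)^{k_λ} where k_λ is the size of the largest Jordan block at λ.

For λ = -3: rank(A + 3I) = 2, and the largest Jordan block has size 2 (the smallest k with rank((A + 3I)^k) = rank((A + 3I)^(k+1))).

So m_A(x) = (x + 3)^2.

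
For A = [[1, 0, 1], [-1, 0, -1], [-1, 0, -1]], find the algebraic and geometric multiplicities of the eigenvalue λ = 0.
algebraic multiplicity 3, geometric multiplicity 2

The characteristic polynomial is x^3, so the factor x appears with exponent 3: the algebraic multiplicity is 3.

rank(A) = 1, so the eigenspace has dimension 3 - 1 = 2: the geometric multiplicity is 2.

Since 2 < 3, A is not diagonalizable.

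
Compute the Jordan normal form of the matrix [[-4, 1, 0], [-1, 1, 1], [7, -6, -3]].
The characteristic polynomial is det(xI - A) = (x + 2)^3, so the eigenvalues are -2 (algebraic multiplicity 3).

For λ = -2: rank(A + 2I) = 2, rank((A + 2I)^2) = 1, rank((A + 2I)^3) = 0. The eigenspace has dimension 3 - 2 = 1, so there is 1 Jordan block; the rank sequence gives block sizes [3].

Assembling the blocks gives the Jordan form J above.

J = [[-2, 1, 0], [0, -2, 1], [0, 0, -2]]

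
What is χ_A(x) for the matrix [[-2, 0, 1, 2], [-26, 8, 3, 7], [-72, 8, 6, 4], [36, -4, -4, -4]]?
xI - A = [[x + 2, 0, -1, -2], [26, x - 8, -3, -7], [72, -8, x - 6, -4], [-36, 4, 4, x + 4]].

Expanding det(xI - A) along the first row:
det(xI - A) = + (x + 2)·det([[x - 8, -3, -7], [-8, x - 6, -4], [4, 4, x + 4]]) - (0)·det([[26, -3, -7], [72, x - 6, -4], [-36, 4, x + 4]]) + (-1)·det([[26, x - 8, -7], [72, -8, -4], [-36, 4, x + 4]]) - (-2)·det([[26, x - 8, -3], [72, -8, x - 6], [-36, 4, 4]]).

Evaluating gives χ_A(x) = x^4 - 8x^3 - 8x^2 + 96x + 144 = (x - 6)^2(x + 2)^2.

χ_A(x) = (x - 6)^2(x + 2)^2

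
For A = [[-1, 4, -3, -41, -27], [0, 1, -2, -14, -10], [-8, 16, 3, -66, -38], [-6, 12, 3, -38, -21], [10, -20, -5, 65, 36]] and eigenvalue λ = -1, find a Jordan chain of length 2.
v_1 = [[3, 1, 5, 3, -5]]^T, v_2 = [[1, 0, 4, 3, -5]]^T

We seek v_1 ∈ ker((A + I)^2) \ ker(A + I), then set v_{i+1} = (A + I) v_i.

One such chain is v_1 = [[3, 1, 5, 3, -5]]^T, v_2 = [[1, 0, 4, 3, -5]]^T. Check: (A + I) v_2 = [[0, 0, 0, 0, 0]]^T = 0.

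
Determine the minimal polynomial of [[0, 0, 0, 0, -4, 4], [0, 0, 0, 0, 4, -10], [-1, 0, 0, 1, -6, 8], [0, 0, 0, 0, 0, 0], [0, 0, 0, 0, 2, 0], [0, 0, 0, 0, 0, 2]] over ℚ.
m_A(x) = x^2(x - 2)

The characteristic polynomial factors as x^4(x - 2)^2. The minimal polynomial is ∏(x - λ)^{k_λ} where k_λ is the size of the largest Jordan block at λ.

For λ = 0: rank(A) = 3, and the largest Jordan block has size 2 (the smallest k with rank(A^k) = rank(A^(k+1))).
For λ = 2: rank(A - 2I) = 4, and the largest Jordan block has size 1 (the smallest k with rank((A - 2I)^k) = rank((A - 2I)^(k+1))).

So m_A(x) = x^2(x - 2).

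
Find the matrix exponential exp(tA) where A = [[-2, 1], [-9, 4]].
e^{tA} = [[(1 - 3*t)*e^{t}, t*e^{t}], [-9*t*e^{t}, (3*t + 1)*e^{t}]]

A has Jordan form J = [[1, 1], [0, 1]] with A = PJP^{-1}, so e^{tA} = P e^{tJ} P^{-1}.

For a Jordan block J_k(λ), e^{tJ_k(λ)} = e^{λt} · (I + tN + t^2 N^2/2! + ... + t^{k-1} N^{k-1}/(k-1)!) where N is the nilpotent superdiagonal part.

Assembling the blocks and conjugating back gives the entries of e^{tA} as shown above.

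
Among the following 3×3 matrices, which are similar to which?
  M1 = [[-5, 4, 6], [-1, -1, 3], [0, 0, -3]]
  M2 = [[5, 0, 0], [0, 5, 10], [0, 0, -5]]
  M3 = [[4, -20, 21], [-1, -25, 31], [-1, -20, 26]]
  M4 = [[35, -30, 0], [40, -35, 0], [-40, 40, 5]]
3 classes: {M1}, {M2, M4}, {M3}

Characteristic polynomials: χ_{M1} = (x + 3)^3, χ_{M2} = (x - 5)^2(x + 5), χ_{M3} = (x - 5)^2(x + 5), χ_{M4} = (x - 5)^2(x + 5).

{M1}: invariant factors x + 3, (x + 3)^2.

{M2, M4}: invariant factors x - 5, (x - 5)(x + 5).

{M3}: invariant factors (x - 5)^2(x + 5).

Matrices are similar if and only if their invariant-factor lists agree; the partition into similarity classes is {M1}, {M2, M4}, {M3}.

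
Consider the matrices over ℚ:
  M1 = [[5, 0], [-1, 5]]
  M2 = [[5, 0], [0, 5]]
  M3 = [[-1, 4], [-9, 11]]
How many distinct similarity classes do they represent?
2 classes: {M1, M3}, {M2}

Characteristic polynomials: χ_{M1} = (x - 5)^2, χ_{M2} = (x - 5)^2, χ_{M3} = (x - 5)^2.

{M1, M3}: invariant factors (x - 5)^2.

{M2}: invariant factors x - 5, x - 5.

Matrices are similar if and only if their invariant-factor lists agree; the partition into similarity classes is {M1, M3}, {M2}.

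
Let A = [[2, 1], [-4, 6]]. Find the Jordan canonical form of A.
J = [[4, 1], [0, 4]]

The characteristic polynomial is det(xI - A) = (x - 4)^2, so the eigenvalues are 4 (algebraic multiplicity 2).

For λ = 4: rank(A - 4I) = 1, rank((A - 4I)^2) = 0. The eigenspace has dimension 2 - 1 = 1, so there is 1 Jordan block; the rank sequence gives block sizes [2].

Assembling the blocks gives the Jordan form J above.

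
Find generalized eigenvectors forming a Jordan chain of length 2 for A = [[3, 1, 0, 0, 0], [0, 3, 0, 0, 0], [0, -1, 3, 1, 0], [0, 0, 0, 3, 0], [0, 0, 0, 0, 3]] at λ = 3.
v_1 = [[1, 1, 3, -1, 0]]^T, v_2 = [[1, 0, -2, 0, 0]]^T

We seek v_1 ∈ ker((A - 3I)^2) \ ker(A - 3I), then set v_{i+1} = (A - 3I) v_i.

One such chain is v_1 = [[1, 1, 3, -1, 0]]^T, v_2 = [[1, 0, -2, 0, 0]]^T. Check: (A - 3I) v_2 = [[0, 0, 0, 0, 0]]^T = 0.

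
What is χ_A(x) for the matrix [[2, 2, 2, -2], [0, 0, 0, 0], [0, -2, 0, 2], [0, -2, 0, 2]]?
χ_A(x) = x^2(x - 2)^2

xI - A = [[x - 2, -2, -2, 2], [0, x, 0, 0], [0, 2, x, -2], [0, 2, 0, x - 2]].

Expanding det(xI - A) along the first row:
det(xI - A) = + (x - 2)·det([[x, 0, 0], [2, x, -2], [2, 0, x - 2]]) - (-2)·det([[0, 0, 0], [0, x, -2], [0, 0, x - 2]]) + (-2)·det([[0, x, 0], [0, 2, -2], [0, 2, x - 2]]) - (2)·det([[0, x, 0], [0, 2, x], [0, 2, 0]]).

Evaluating gives χ_A(x) = x^4 - 4x^3 + 4x^2 = x^2(x - 2)^2.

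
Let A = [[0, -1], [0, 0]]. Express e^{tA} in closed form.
e^{tA} = [[1, -t], [0, 1]]

A has Jordan form J = [[0, 1], [0, 0]] with A = PJP^{-1}, so e^{tA} = P e^{tJ} P^{-1}.

For a Jordan block J_k(λ), e^{tJ_k(λ)} = e^{λt} · (I + tN + t^2 N^2/2! + ... + t^{k-1} N^{k-1}/(k-1)!) where N is the nilpotent superdiagonal part.

Assembling the blocks and conjugating back gives the entries of e^{tA} as shown above.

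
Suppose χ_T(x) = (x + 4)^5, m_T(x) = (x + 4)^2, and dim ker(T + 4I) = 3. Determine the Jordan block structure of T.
λ = -4: algebraic multiplicity 5 (exponent in χ_T), largest block size 2 (exponent in m_T), 3 blocks (geometric multiplicity). These force block sizes [2, 2, 1].

Jordan blocks: (-4, 2), (-4, 2), (-4, 1)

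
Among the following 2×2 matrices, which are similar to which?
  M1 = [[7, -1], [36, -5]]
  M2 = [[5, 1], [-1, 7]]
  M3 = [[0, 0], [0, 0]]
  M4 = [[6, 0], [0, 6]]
Characteristic polynomials: χ_{M1} = (x - 1)^2, χ_{M2} = (x - 6)^2, χ_{M3} = x^2, χ_{M4} = (x - 6)^2.

{M1}: invariant factors (x - 1)^2.

{M2}: invariant factors (x - 6)^2.

{M3}: invariant factors x, x.

{M4}: invariant factors x - 6, x - 6.

Matrices are similar if and only if their invariant-factor lists agree; the partition into similarity classes is {M1}, {M2}, {M3}, {M4}.

4 classes: {M1}, {M2}, {M3}, {M4}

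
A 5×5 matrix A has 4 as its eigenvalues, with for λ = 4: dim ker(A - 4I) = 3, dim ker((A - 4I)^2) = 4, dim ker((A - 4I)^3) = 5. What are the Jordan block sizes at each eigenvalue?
Jordan blocks: (4, 3), (4, 1), (4, 1)

λ = 4: successive nullity increments [3, 1, 1] count blocks of size ≥ k; block sizes are [3, 1, 1].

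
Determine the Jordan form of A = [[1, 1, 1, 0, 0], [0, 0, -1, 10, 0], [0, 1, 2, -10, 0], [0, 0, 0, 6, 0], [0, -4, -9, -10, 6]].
J = [[1, 1, 0, 0, 0], [0, 1, 0, 0, 0], [0, 0, 1, 0, 0], [0, 0, 0, 6, 0], [0, 0, 0, 0, 6]]

The characteristic polynomial is det(xI - A) = (x - 6)^2(x - 1)^3, so the eigenvalues are 1 (algebraic multiplicity 3), 6 (algebraic multiplicity 2).

For λ = 1: rank(A - I) = 3, rank((A - I)^2) = 2. The eigenspace has dimension 5 - 3 = 2, so there are 2 Jordan blocks; the rank sequence gives block sizes [2, 1].

For λ = 6: rank(A - 6I) = 3. The eigenspace has dimension 5 - 3 = 2, so there are 2 Jordan blocks; the rank sequence gives block sizes [1, 1].

Assembling the blocks gives the Jordan form J above.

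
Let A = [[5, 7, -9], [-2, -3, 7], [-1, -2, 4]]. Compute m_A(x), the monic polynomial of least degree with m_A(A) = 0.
The characteristic polynomial factors as (x - 2)^3. The minimal polynomial is ∏(x - λ)^{k_λ} where k_λ is the size of the largest Jordan block at λ.

For λ = 2: rank(A - 2I) = 2, and the largest Jordan block has size 3 (the smallest k with rank((A - 2I)^k) = rank((A - 2I)^(k+1))).

So m_A(x) = (x - 2)^3.

m_A(x) = (x - 2)^3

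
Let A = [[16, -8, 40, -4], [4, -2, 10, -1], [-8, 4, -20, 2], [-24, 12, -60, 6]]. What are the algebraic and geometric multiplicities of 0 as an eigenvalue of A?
The characteristic polynomial is x^4, so the factor x appears with exponent 4: the algebraic multiplicity is 4.

rank(A) = 1, so the eigenspace has dimension 4 - 1 = 3: the geometric multiplicity is 3.

Since 3 < 4, A is not diagonalizable.

algebraic multiplicity 4, geometric multiplicity 3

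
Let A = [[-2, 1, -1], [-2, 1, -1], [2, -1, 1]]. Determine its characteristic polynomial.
χ_A(x) = x^3

xI - A = [[x + 2, -1, 1], [2, x - 1, 1], [-2, 1, x - 1]].

Expanding det(xI - A) along the first row:
det(xI - A) = + (x + 2)·det([[x - 1, 1], [1, x - 1]]) - (-1)·det([[2, 1], [-2, x - 1]]) + (1)·det([[2, x - 1], [-2, 1]]).

Evaluating gives χ_A(x) = x^3.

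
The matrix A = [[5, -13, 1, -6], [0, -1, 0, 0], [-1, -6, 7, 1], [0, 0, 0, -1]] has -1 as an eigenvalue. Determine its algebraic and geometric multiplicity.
The characteristic polynomial is (x - 6)^2(x + 1)^2, so the factor x + 1 appears with exponent 2: the algebraic multiplicity is 2.

rank(A + I) = 2, so the eigenspace has dimension 4 - 2 = 2: the geometric multiplicity is 2.

algebraic multiplicity 2, geometric multiplicity 2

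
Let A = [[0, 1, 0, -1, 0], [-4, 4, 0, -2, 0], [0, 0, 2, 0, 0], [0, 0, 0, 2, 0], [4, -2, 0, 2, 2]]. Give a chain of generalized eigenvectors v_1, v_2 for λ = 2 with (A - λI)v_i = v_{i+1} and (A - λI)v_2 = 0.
v_1 = [[0, 1, 0, 0, -1]]^T, v_2 = [[1, 2, 0, 0, -2]]^T

We seek v_1 ∈ ker((A - 2I)^2) \ ker(A - 2I), then set v_{i+1} = (A - 2I) v_i.

One such chain is v_1 = [[0, 1, 0, 0, -1]]^T, v_2 = [[1, 2, 0, 0, -2]]^T. Check: (A - 2I) v_2 = [[0, 0, 0, 0, 0]]^T = 0.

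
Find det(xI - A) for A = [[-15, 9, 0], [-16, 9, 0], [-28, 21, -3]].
xI - A = [[x + 15, -9, 0], [16, x - 9, 0], [28, -21, x + 3]].

Expanding det(xI - A) along the first row:
det(xI - A) = + (x + 15)·det([[x - 9, 0], [-21, x + 3]]) - (-9)·det([[16, 0], [28, x + 3]]) + (0)·det([[16, x - 9], [28, -21]]).

Evaluating gives χ_A(x) = x^3 + 9x^2 + 27x + 27 = (x + 3)^3.

χ_A(x) = (x + 3)^3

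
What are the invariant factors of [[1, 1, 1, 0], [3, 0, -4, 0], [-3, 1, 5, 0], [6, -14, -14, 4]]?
The Jordan structure of A has elementary divisors (x - 1)^2, (x - 4), (x - 4). Arranging the block sizes at each eigenvalue in decreasing order and taking row products gives the invariant factors.

Invariant factors (smallest first, each dividing the next): x - 4, (x - 4)(x - 1)^2.

Check: the last factor (x - 4)(x - 1)^2 is the minimal polynomial, and the product (x - 4)^2(x - 1)^2 is the characteristic polynomial.

x - 4, (x - 4)(x - 1)^2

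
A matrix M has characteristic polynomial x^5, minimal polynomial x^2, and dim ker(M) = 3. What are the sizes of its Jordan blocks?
Jordan blocks: (0, 2), (0, 2), (0, 1)

λ = 0: algebraic multiplicity 5 (exponent in χ_M), largest block size 2 (exponent in m_M), 3 blocks (geometric multiplicity). These force block sizes [2, 2, 1].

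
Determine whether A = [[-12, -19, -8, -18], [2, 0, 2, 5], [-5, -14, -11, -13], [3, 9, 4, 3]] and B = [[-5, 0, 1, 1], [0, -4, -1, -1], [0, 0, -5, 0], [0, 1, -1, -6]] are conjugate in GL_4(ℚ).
Two matrices over a field are similar if and only if they have the same invariant factors.

Both A and B have characteristic polynomial (x + 5)^4 and minimal polynomial (x + 5)^3. Computing further, both have invariant factors x + 5, (x + 5)^3. Hence A and B are similar.

Yes.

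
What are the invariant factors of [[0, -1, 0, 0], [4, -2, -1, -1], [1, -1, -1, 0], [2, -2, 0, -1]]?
x + 1, (x + 1)^3

The Jordan structure of A has elementary divisors (x + 1)^3, (x + 1). Arranging the block sizes at each eigenvalue in decreasing order and taking row products gives the invariant factors.

Invariant factors (smallest first, each dividing the next): x + 1, (x + 1)^3.

Check: the last factor (x + 1)^3 is the minimal polynomial, and the product (x + 1)^4 is the characteristic polynomial.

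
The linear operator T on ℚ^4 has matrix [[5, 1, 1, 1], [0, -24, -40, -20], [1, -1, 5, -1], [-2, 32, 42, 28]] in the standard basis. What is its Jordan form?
The characteristic polynomial is det(xI - A) = (x - 6)^3(x + 4), so the eigenvalues are -4 (algebraic multiplicity 1), 6 (algebraic multiplicity 3).

For λ = -4: algebraic multiplicity 1 gives one 1×1 block.

For λ = 6: rank(A - 6I) = 2, rank((A - 6I)^2) = 1. The eigenspace has dimension 4 - 2 = 2, so there are 2 Jordan blocks; the rank sequence gives block sizes [2, 1].

Assembling the blocks gives the Jordan form J above.

J = [[-4, 0, 0, 0], [0, 6, 1, 0], [0, 0, 6, 0], [0, 0, 0, 6]]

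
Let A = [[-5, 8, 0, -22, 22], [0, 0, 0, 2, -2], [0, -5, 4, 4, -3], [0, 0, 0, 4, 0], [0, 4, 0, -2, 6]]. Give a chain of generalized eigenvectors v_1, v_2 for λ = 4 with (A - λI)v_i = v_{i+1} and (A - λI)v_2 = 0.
v_1 = [[0, 0, 0, 1, 1]]^T, v_2 = [[0, 0, 1, 0, 0]]^T

We seek v_1 ∈ ker((A - 4I)^2) \ ker(A - 4I), then set v_{i+1} = (A - 4I) v_i.

One such chain is v_1 = [[0, 0, 0, 1, 1]]^T, v_2 = [[0, 0, 1, 0, 0]]^T. Check: (A - 4I) v_2 = [[0, 0, 0, 0, 0]]^T = 0.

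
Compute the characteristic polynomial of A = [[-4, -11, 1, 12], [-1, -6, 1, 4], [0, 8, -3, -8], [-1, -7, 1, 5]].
xI - A = [[x + 4, 11, -1, -12], [1, x + 6, -1, -4], [0, -8, x + 3, 8], [1, 7, -1, x - 5]].

Expanding det(xI - A) along the first row:
det(xI - A) = + (x + 4)·det([[x + 6, -1, -4], [-8, x + 3, 8], [7, -1, x - 5]]) - (11)·det([[1, -1, -4], [0, x + 3, 8], [1, -1, x - 5]]) + (-1)·det([[1, x + 6, -4], [0, -8, 8], [1, 7, x - 5]]) - (-12)·det([[1, x + 6, -1], [0, -8, x + 3], [1, 7, -1]]).

Evaluating gives χ_A(x) = x^4 + 8x^3 + 18x^2 - 27 = (x - 1)(x + 3)^3.

χ_A(x) = (x - 1)(x + 3)^3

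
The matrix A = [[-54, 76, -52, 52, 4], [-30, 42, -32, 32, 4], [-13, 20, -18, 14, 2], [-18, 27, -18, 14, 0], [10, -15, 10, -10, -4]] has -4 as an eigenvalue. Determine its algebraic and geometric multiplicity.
The characteristic polynomial is (x + 4)^5, so the factor x + 4 appears with exponent 5: the algebraic multiplicity is 5.

rank(A + 4I) = 2, so the eigenspace has dimension 5 - 2 = 3: the geometric multiplicity is 3.

Since 3 < 5, A is not diagonalizable.

algebraic multiplicity 5, geometric multiplicity 3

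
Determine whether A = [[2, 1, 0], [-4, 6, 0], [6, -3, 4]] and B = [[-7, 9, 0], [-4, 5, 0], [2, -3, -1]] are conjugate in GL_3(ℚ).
trace(A) = 12 but trace(B) = -3. The trace is a similarity invariant, so A and B are not similar.

No.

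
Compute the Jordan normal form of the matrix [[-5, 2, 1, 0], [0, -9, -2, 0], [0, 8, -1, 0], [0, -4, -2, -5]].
The characteristic polynomial is det(xI - A) = (x + 5)^4, so the eigenvalues are -5 (algebraic multiplicity 4).

For λ = -5: rank(A + 5I) = 1, rank((A + 5I)^2) = 0. The eigenspace has dimension 4 - 1 = 3, so there are 3 Jordan blocks; the rank sequence gives block sizes [2, 1, 1].

Assembling the blocks gives the Jordan form J above.

J = [[-5, 1, 0, 0], [0, -5, 0, 0], [0, 0, -5, 0], [0, 0, 0, -5]]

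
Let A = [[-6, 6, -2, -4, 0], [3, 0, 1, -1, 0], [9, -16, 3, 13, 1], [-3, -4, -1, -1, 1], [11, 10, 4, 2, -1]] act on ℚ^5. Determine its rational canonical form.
The invariant factors of A (the non-unit diagonal entries of the Smith normal form of xI - A over ℚ[x]) are x^2 + 2x - 6, (x + 1)(x^2 + 2x - 6), each dividing the next. The characteristic polynomial is their product, (x + 1)(x^2 + 2x - 6)^2.

The rational canonical form is the block-diagonal matrix of companion matrices C(f_i):
R = [[0, 6, 0, 0, 0], [1, -2, 0, 0, 0], [0, 0, 0, 0, 6], [0, 0, 1, 0, 4], [0, 0, 0, 1, -3]].

Note the characteristic polynomial does not split into linear factors over ℚ, so A has no Jordan form over ℚ; the rational canonical form exists over any field.

R = [[0, 6, 0, 0, 0], [1, -2, 0, 0, 0], [0, 0, 0, 0, 6], [0, 0, 1, 0, 4], [0, 0, 0, 1, -3]]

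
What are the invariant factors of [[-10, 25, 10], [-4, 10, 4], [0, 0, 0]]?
The Jordan structure of A has elementary divisors x^2, x. Arranging the block sizes at each eigenvalue in decreasing order and taking row products gives the invariant factors.

Invariant factors (smallest first, each dividing the next): x, x^2.

Check: the last factor x^2 is the minimal polynomial, and the product x^3 is the characteristic polynomial.

x, x^2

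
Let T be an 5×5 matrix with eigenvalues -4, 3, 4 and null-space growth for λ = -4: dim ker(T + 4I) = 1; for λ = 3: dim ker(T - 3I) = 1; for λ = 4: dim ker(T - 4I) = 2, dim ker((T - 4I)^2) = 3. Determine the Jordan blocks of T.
λ = -4: successive nullity increments [1] count blocks of size ≥ k; block sizes are [1].
λ = 3: successive nullity increments [1] count blocks of size ≥ k; block sizes are [1].
λ = 4: successive nullity increments [2, 1] count blocks of size ≥ k; block sizes are [2, 1].

Jordan blocks: (-4, 1), (3, 1), (4, 2), (4, 1)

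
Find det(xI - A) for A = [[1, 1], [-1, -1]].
xI - A = [[x - 1, -1], [1, x + 1]].

Expanding det(xI - A) along the first row:
det(xI - A) = + (x - 1)·det([[x + 1]]) - (-1)·det([[1]]).

Evaluating gives χ_A(x) = x^2.

χ_A(x) = x^2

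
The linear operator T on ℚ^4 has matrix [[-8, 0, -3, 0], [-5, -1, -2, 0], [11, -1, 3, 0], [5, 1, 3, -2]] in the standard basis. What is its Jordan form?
The characteristic polynomial is det(xI - A) = (x + 2)^4, so the eigenvalues are -2 (algebraic multiplicity 4).

For λ = -2: rank(A + 2I) = 2, rank((A + 2I)^2) = 1, rank((A + 2I)^3) = 0. The eigenspace has dimension 4 - 2 = 2, so there are 2 Jordan blocks; the rank sequence gives block sizes [3, 1].

Assembling the blocks gives the Jordan form J above.

J = [[-2, 1, 0, 0], [0, -2, 1, 0], [0, 0, -2, 0], [0, 0, 0, -2]]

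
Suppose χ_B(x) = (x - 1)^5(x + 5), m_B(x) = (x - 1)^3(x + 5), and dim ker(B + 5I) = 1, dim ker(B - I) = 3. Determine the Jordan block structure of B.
Jordan blocks: (-5, 1), (1, 3), (1, 1), (1, 1)

λ = -5: algebraic multiplicity 1 (exponent in χ_B), largest block size 1 (exponent in m_B), 1 block (geometric multiplicity). This forces block sizes [1].
λ = 1: algebraic multiplicity 5 (exponent in χ_B), largest block size 3 (exponent in m_B), 3 blocks (geometric multiplicity). These force block sizes [3, 1, 1].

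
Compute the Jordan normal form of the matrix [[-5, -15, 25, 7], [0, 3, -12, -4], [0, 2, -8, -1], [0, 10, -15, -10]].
J = [[-5, 1, 0, 0], [0, -5, 0, 0], [0, 0, -5, 1], [0, 0, 0, -5]]

The characteristic polynomial is det(xI - A) = (x + 5)^4, so the eigenvalues are -5 (algebraic multiplicity 4).

For λ = -5: rank(A + 5I) = 2, rank((A + 5I)^2) = 0. The eigenspace has dimension 4 - 2 = 2, so there are 2 Jordan blocks; the rank sequence gives block sizes [2, 2].

Assembling the blocks gives the Jordan form J above.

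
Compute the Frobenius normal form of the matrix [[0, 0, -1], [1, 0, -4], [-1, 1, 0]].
R = [[0, 0, -1], [1, 0, -3], [0, 1, 0]]

The invariant factors of A (the non-unit diagonal entries of the Smith normal form of xI - A over ℚ[x]) are x^3 + 3x + 1, each dividing the next. The characteristic polynomial is their product, x^3 + 3x + 1.

The rational canonical form is the block-diagonal matrix of companion matrices C(f_i):
R = [[0, 0, -1], [1, 0, -3], [0, 1, 0]].

Note the characteristic polynomial does not split into linear factors over ℚ, so A has no Jordan form over ℚ; the rational canonical form exists over any field.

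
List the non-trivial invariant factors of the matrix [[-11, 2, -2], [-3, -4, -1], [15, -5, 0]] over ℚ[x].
x + 5, (x + 5)^2

The Jordan structure of A has elementary divisors (x + 5)^2, (x + 5). Arranging the block sizes at each eigenvalue in decreasing order and taking row products gives the invariant factors.

Invariant factors (smallest first, each dividing the next): x + 5, (x + 5)^2.

Check: the last factor (x + 5)^2 is the minimal polynomial, and the product (x + 5)^3 is the characteristic polynomial.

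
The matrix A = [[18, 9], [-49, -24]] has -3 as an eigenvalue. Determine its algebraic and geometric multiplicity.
The characteristic polynomial is (x + 3)^2, so the factor x + 3 appears with exponent 2: the algebraic multiplicity is 2.

rank(A + 3I) = 1, so the eigenspace has dimension 2 - 1 = 1: the geometric multiplicity is 1.

Since 1 < 2, A is not diagonalizable.

algebraic multiplicity 2, geometric multiplicity 1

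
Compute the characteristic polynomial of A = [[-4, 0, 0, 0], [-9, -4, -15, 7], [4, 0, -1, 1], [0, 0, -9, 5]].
xI - A = [[x + 4, 0, 0, 0], [9, x + 4, 15, -7], [-4, 0, x + 1, -1], [0, 0, 9, x - 5]].

Expanding det(xI - A) along the first row:
det(xI - A) = + (x + 4)·det([[x + 4, 15, -7], [0, x + 1, -1], [0, 9, x - 5]]) - (0)·det([[9, 15, -7], [-4, x + 1, -1], [0, 9, x - 5]]) + (0)·det([[9, x + 4, -7], [-4, 0, -1], [0, 0, x - 5]]) - (0)·det([[9, x + 4, 15], [-4, 0, x + 1], [0, 0, 9]]).

Evaluating gives χ_A(x) = x^4 + 4x^3 - 12x^2 - 32x + 64 = (x - 2)^2(x + 4)^2.

χ_A(x) = (x - 2)^2(x + 4)^2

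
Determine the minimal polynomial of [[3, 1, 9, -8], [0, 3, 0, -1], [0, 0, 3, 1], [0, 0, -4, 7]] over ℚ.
The characteristic polynomial factors as (x - 5)^2(x - 3)^2. The minimal polynomial is ∏(x - λ)^{k_λ} where k_λ is the size of the largest Jordan block at λ.

For λ = 3: rank(A - 3I) = 3, and the largest Jordan block has size 2 (the smallest k with rank((A - 3I)^k) = rank((A - 3I)^(k+1))).
For λ = 5: rank(A - 5I) = 3, and the largest Jordan block has size 2 (the smallest k with rank((A - 5I)^k) = rank((A - 5I)^(k+1))).

So m_A(x) = (x - 5)^2(x - 3)^2.

m_A(x) = (x - 5)^2(x - 3)^2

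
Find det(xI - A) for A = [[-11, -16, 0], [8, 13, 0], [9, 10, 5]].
xI - A = [[x + 11, 16, 0], [-8, x - 13, 0], [-9, -10, x - 5]].

Expanding det(xI - A) along the first row:
det(xI - A) = + (x + 11)·det([[x - 13, 0], [-10, x - 5]]) - (16)·det([[-8, 0], [-9, x - 5]]) + (0)·det([[-8, x - 13], [-9, -10]]).

Evaluating gives χ_A(x) = x^3 - 7x^2 - 5x + 75 = (x - 5)^2(x + 3).

χ_A(x) = (x - 5)^2(x + 3)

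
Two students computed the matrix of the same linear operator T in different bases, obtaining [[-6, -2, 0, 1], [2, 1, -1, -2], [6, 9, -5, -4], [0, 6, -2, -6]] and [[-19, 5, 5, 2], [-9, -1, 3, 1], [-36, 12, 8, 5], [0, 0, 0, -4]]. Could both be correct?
Yes.

Two matrices over a field are similar if and only if they have the same invariant factors.

Both A and B have characteristic polynomial (x + 4)^4 and minimal polynomial (x + 4)^2. Computing further, both have invariant factors (x + 4)^2, (x + 4)^2. Hence A and B are similar.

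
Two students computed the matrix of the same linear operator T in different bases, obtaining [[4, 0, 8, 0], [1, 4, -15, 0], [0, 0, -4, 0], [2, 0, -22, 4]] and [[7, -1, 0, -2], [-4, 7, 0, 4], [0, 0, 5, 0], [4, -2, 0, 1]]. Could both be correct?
No.

trace(A) = 8 but trace(B) = 20. The trace is a similarity invariant, so A and B are not similar.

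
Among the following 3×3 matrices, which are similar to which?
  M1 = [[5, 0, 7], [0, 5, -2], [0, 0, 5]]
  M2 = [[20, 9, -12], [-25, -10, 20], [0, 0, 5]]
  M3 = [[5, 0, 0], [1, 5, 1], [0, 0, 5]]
Characteristic polynomials: χ_{M1} = (x - 5)^3, χ_{M2} = (x - 5)^3, χ_{M3} = (x - 5)^3.

{M1, M2, M3}: invariant factors x - 5, (x - 5)^2.

Matrices are similar if and only if their invariant-factor lists agree; the partition into similarity classes is {M1, M2, M3}.

1 class: {M1, M2, M3}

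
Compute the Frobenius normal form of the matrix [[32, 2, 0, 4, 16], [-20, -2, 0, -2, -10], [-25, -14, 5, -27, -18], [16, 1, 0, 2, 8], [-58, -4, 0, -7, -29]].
The invariant factors of A (the non-unit diagonal entries of the Smith normal form of xI - A over ℚ[x]) are x(x - 5), x(x - 5)(x + 2), each dividing the next. The characteristic polynomial is their product, x^2(x - 5)^2(x + 2).

The rational canonical form is the block-diagonal matrix of companion matrices C(f_i):
R = [[0, 0, 0, 0, 0], [1, 5, 0, 0, 0], [0, 0, 0, 0, 0], [0, 0, 1, 0, 10], [0, 0, 0, 1, 3]].

R = [[0, 0, 0, 0, 0], [1, 5, 0, 0, 0], [0, 0, 0, 0, 0], [0, 0, 1, 0, 10], [0, 0, 0, 1, 3]]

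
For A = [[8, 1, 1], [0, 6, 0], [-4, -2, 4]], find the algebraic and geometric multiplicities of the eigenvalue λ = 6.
The characteristic polynomial is (x - 6)^3, so the factor x - 6 appears with exponent 3: the algebraic multiplicity is 3.

rank(A - 6I) = 1, so the eigenspace has dimension 3 - 1 = 2: the geometric multiplicity is 2.

Since 2 < 3, A is not diagonalizable.

algebraic multiplicity 3, geometric multiplicity 2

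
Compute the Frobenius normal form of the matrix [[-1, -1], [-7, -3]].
R = [[0, 4], [1, -4]]

The invariant factors of A (the non-unit diagonal entries of the Smith normal form of xI - A over ℚ[x]) are x^2 + 4x - 4, each dividing the next. The characteristic polynomial is their product, x^2 + 4x - 4.

The rational canonical form is the block-diagonal matrix of companion matrices C(f_i):
R = [[0, 4], [1, -4]].

Note the characteristic polynomial does not split into linear factors over ℚ, so A has no Jordan form over ℚ; the rational canonical form exists over any field.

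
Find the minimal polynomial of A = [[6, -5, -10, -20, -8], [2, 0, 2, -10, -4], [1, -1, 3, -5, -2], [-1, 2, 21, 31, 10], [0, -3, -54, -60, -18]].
The characteristic polynomial factors as (x - 6)^3(x - 2)^2. The minimal polynomial is ∏(x - λ)^{k_λ} where k_λ is the size of the largest Jordan block at λ.

For λ = 2: rank(A - 2I) = 4, and the largest Jordan block has size 2 (the smallest k with rank((A - 2I)^k) = rank((A - 2I)^(k+1))).
For λ = 6: rank(A - 6I) = 3, and the largest Jordan block has size 2 (the smallest k with rank((A - 6I)^k) = rank((A - 6I)^(k+1))).

So m_A(x) = (x - 6)^2(x - 2)^2.

m_A(x) = (x - 6)^2(x - 2)^2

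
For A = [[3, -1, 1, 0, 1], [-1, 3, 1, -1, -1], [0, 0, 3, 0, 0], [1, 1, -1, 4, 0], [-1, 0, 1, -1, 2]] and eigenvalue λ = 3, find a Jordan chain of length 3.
v_1 = [[-1, 0, 1, 1, 0]]^T, v_2 = [[1, 1, 0, -1, 1]]^T, v_3 = [[0, -1, 0, 1, -1]]^T

We seek v_1 ∈ ker((A - 3I)^3) \ ker((A - 3I)^2), then set v_{i+1} = (A - 3I) v_i.

One such chain is v_1 = [[-1, 0, 1, 1, 0]]^T, v_2 = [[1, 1, 0, -1, 1]]^T, v_3 = [[0, -1, 0, 1, -1]]^T. Check: (A - 3I) v_3 = [[0, 0, 0, 0, 0]]^T = 0.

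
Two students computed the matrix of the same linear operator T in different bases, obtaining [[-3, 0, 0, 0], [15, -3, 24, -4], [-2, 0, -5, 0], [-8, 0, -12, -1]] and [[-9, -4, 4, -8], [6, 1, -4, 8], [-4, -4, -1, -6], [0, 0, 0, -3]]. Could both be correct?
Both have characteristic polynomial (x + 1)(x + 3)^2(x + 5), but the minimal polynomial of A is (x + 1)(x + 3)^2(x + 5) while the minimal polynomial of B is (x + 1)(x + 3)(x + 5). The minimal polynomial is a similarity invariant, so A and B are not similar.

No.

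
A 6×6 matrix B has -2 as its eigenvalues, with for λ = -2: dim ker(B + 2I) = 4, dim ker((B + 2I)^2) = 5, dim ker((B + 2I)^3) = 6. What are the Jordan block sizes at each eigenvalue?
λ = -2: successive nullity increments [4, 1, 1] count blocks of size ≥ k; block sizes are [3, 1, 1, 1].

Jordan blocks: (-2, 3), (-2, 1), (-2, 1), (-2, 1)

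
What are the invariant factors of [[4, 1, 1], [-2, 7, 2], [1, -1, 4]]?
The Jordan structure of A has elementary divisors (x - 5)^2, (x - 5). Arranging the block sizes at each eigenvalue in decreasing order and taking row products gives the invariant factors.

Invariant factors (smallest first, each dividing the next): x - 5, (x - 5)^2.

Check: the last factor (x - 5)^2 is the minimal polynomial, and the product (x - 5)^3 is the characteristic polynomial.

x - 5, (x - 5)^2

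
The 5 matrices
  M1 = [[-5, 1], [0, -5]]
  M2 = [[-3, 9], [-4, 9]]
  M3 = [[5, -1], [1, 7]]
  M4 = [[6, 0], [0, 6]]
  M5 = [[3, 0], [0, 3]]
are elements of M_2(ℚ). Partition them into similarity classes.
Characteristic polynomials: χ_{M1} = (x + 5)^2, χ_{M2} = (x - 3)^2, χ_{M3} = (x - 6)^2, χ_{M4} = (x - 6)^2, χ_{M5} = (x - 3)^2.

{M1}: invariant factors (x + 5)^2.

{M2}: invariant factors (x - 3)^2.

{M3}: invariant factors (x - 6)^2.

{M4}: invariant factors x - 6, x - 6.

{M5}: invariant factors x - 3, x - 3.

Matrices are similar if and only if their invariant-factor lists agree; the partition into similarity classes is {M1}, {M2}, {M3}, {M4}, {M5}.

5 classes: {M1}, {M2}, {M3}, {M4}, {M5}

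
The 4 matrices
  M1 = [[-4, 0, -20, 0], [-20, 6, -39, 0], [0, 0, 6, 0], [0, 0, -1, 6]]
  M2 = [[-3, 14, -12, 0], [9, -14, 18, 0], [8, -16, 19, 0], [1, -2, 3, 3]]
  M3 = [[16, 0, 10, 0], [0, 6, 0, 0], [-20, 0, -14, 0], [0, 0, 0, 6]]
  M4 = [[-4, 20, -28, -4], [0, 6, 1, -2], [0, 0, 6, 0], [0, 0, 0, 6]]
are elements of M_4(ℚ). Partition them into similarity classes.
Characteristic polynomials: χ_{M1} = (x - 6)^3(x + 4), χ_{M2} = (x - 4)(x - 3)^2(x + 5), χ_{M3} = (x - 6)^3(x + 4), χ_{M4} = (x - 6)^3(x + 4).

{M1, M4}: invariant factors x - 6, (x - 6)^2(x + 4).

{M2}: invariant factors (x - 4)(x - 3)^2(x + 5).

{M3}: invariant factors x - 6, x - 6, (x - 6)(x + 4).

Matrices are similar if and only if their invariant-factor lists agree; the partition into similarity classes is {M1, M4}, {M2}, {M3}.

3 classes: {M1, M4}, {M2}, {M3}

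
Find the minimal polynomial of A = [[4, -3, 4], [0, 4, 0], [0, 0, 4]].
The characteristic polynomial factors as (x - 4)^3. The minimal polynomial is ∏(x - λ)^{k_λ} where k_λ is the size of the largest Jordan block at λ.

For λ = 4: rank(A - 4I) = 1, and the largest Jordan block has size 2 (the smallest k with rank((A - 4I)^k) = rank((A - 4I)^(k+1))).

So m_A(x) = (x - 4)^2.

m_A(x) = (x - 4)^2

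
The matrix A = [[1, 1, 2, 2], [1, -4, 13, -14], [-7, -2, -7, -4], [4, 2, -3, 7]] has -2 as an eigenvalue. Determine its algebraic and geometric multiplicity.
algebraic multiplicity 3, geometric multiplicity 1

The characteristic polynomial is (x - 3)(x + 2)^3, so the factor x + 2 appears with exponent 3: the algebraic multiplicity is 3.

rank(A + 2I) = 3, so the eigenspace has dimension 4 - 3 = 1: the geometric multiplicity is 1.

Since 1 < 3, A is not diagonalizable.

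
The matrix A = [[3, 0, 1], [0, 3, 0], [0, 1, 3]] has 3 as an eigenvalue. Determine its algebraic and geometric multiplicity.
The characteristic polynomial is (x - 3)^3, so the factor x - 3 appears with exponent 3: the algebraic multiplicity is 3.

rank(A - 3I) = 2, so the eigenspace has dimension 3 - 2 = 1: the geometric multiplicity is 1.

Since 1 < 3, A is not diagonalizable.

algebraic multiplicity 3, geometric multiplicity 1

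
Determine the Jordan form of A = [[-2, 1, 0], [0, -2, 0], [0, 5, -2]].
J = [[-2, 1, 0], [0, -2, 0], [0, 0, -2]]

The characteristic polynomial is det(xI - A) = (x + 2)^3, so the eigenvalues are -2 (algebraic multiplicity 3).

For λ = -2: rank(A + 2I) = 1, rank((A + 2I)^2) = 0. The eigenspace has dimension 3 - 1 = 2, so there are 2 Jordan blocks; the rank sequence gives block sizes [2, 1].

Assembling the blocks gives the Jordan form J above.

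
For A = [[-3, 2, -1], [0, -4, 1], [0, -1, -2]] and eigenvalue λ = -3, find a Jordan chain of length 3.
v_1 = [[1, 0, 1]]^T, v_2 = [[-1, 1, 1]]^T, v_3 = [[1, 0, 0]]^T

We seek v_1 ∈ ker((A + 3I)^3) \ ker((A + 3I)^2), then set v_{i+1} = (A + 3I) v_i.

One such chain is v_1 = [[1, 0, 1]]^T, v_2 = [[-1, 1, 1]]^T, v_3 = [[1, 0, 0]]^T. Check: (A + 3I) v_3 = [[0, 0, 0]]^T = 0.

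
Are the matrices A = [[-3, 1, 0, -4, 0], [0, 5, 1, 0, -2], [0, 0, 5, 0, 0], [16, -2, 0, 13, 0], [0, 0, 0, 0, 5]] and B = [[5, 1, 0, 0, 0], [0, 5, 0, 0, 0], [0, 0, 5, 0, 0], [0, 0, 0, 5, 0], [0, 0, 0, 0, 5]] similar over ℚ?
Both have characteristic polynomial (x - 5)^5, but the minimal polynomial of A is (x - 5)^3 while the minimal polynomial of B is (x - 5)^2. The minimal polynomial is a similarity invariant, so A and B are not similar.

No.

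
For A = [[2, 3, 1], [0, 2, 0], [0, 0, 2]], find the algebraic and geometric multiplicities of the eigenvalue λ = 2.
The characteristic polynomial is (x - 2)^3, so the factor x - 2 appears with exponent 3: the algebraic multiplicity is 3.

rank(A - 2I) = 1, so the eigenspace has dimension 3 - 1 = 2: the geometric multiplicity is 2.

Since 2 < 3, A is not diagonalizable.

algebraic multiplicity 3, geometric multiplicity 2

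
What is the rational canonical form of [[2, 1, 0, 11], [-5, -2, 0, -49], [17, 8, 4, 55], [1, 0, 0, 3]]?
The invariant factors of A (the non-unit diagonal entries of the Smith normal form of xI - A over ℚ[x]) are x - 4, (x - 4)(x - 2)(x + 3), each dividing the next. The characteristic polynomial is their product, (x - 4)^2(x - 2)(x + 3).

The rational canonical form is the block-diagonal matrix of companion matrices C(f_i):
R = [[4, 0, 0, 0], [0, 0, 0, -24], [0, 1, 0, 10], [0, 0, 1, 3]].

R = [[4, 0, 0, 0], [0, 0, 0, -24], [0, 1, 0, 10], [0, 0, 1, 3]]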